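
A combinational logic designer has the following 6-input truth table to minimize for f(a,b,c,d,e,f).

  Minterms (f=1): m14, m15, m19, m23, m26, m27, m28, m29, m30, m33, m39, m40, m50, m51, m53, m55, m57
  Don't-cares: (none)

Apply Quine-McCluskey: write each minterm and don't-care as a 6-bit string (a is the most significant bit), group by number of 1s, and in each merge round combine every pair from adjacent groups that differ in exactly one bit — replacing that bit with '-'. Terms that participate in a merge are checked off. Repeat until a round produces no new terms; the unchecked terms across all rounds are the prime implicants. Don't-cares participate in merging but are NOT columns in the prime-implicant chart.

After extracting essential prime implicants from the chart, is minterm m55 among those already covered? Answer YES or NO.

size-2^0 implicants → 001110(✓)  001111(✓)  010011(✓)  010111(✓)  011010(✓)  011011(✓)  011100(✓)  011101(✓)  011110(✓)  100001  100111(✓)  101000  110010(✓)  110011(✓)  110101(✓)  110111(✓)  111001
size-2^1 implicants → -10011(✓)  -10111(✓)  0-1110  00111-  01-011  010-11(✓)  011-10  01101-  0111-0  01110-  1-0111  110-11(✓)  11001-  1101-1
size-2^2 implicants → -10-11
Unchecked terms (primes): -10-11, 0-1110, 00111-, 01-011, 011-10, 01101-, 0111-0, 01110-, 1-0111, 100001, 101000, 11001-, 1101-1, 111001
Minterm coverage:
  m14 ⊆ 0-1110,00111-
  m15 ⊆ 00111- [E]
  m19 ⊆ -10-11,01-011
  m23 ⊆ -10-11 [E]
  m26 ⊆ 011-10,01101-
  m27 ⊆ 01-011,01101-
  m28 ⊆ 0111-0,01110-
  m29 ⊆ 01110- [E]
  m30 ⊆ 0-1110,011-10,0111-0
  m33 ⊆ 100001 [E]
  m39 ⊆ 1-0111 [E]
  m40 ⊆ 101000 [E]
  m50 ⊆ 11001- [E]
  m51 ⊆ -10-11,11001-
  m53 ⊆ 1101-1 [E]
  m55 ⊆ -10-11,1-0111,1101-1
  m57 ⊆ 111001 [E]
E = {-10-11, 00111-, 01110-, 1-0111, 100001, 101000, 11001-, 1101-1, 111001}

YES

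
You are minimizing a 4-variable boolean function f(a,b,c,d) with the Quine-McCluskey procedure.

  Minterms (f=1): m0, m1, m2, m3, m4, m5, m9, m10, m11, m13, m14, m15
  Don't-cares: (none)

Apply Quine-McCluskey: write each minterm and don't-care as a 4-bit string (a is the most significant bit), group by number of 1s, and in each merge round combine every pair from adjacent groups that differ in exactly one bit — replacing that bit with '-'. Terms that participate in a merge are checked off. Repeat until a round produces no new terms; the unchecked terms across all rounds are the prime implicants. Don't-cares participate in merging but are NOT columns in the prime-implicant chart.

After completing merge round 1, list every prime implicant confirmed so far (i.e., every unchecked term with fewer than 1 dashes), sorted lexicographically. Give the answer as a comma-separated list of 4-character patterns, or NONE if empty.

Round 0: 0000✓ 0001✓ 0010✓ 0011✓ 0100✓ 0101✓ 1001✓ 1010✓ 1011✓ 1101✓ 1110✓ 1111✓
Round 1: -001✓ -010✓ -011✓ -101✓ 0-00✓ 0-01✓ 00-0✓ 00-1✓ 000-✓ 001-✓ 010-✓ 1-01✓ 1-10✓ 1-11✓ 10-1✓ 101-✓ 11-1✓ 111-✓
Round 2: --01 -0-1 -01- 0-0- 00-- 1--1 1-1-
PIs = {--01, -0-1, -01-, 0-0-, 00--, 1--1, 1-1-}

NONE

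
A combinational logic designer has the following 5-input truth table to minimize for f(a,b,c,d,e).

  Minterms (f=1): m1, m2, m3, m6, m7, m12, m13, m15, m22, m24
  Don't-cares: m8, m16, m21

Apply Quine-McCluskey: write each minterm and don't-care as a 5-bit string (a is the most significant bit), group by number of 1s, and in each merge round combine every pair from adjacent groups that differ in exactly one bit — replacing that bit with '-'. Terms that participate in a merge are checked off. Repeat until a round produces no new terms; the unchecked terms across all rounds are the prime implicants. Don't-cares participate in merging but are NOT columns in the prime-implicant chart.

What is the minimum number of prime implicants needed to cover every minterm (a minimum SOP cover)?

6

Round 0: 00001✓ 00010✓ 00011✓ 00110✓ 00111✓ 01000✓ 01100✓ 01101✓ 01111✓ 10000✓ 10101 10110✓ 11000✓
Round 1: -0110 -1000 0-111 00-10✓ 00-11✓ 000-1 0001-✓ 0011-✓ 01-00 011-1 0110- 1-000
Round 2: 00-1-
PIs = {-0110, -1000, 0-111, 00-1-, 000-1, 01-00, 011-1, 0110-, 1-000, 10101}
Coverage chart:
  m1: 000-1 ←essential
  m2: 00-1- ←essential
  m3: 00-1-,000-1
  m6: -0110,00-1-
  m7: 0-111,00-1-
  m12: 01-00,0110-
  m13: 011-1,0110-
  m15: 0-111,011-1
  m22: -0110 ←essential
  m24: -1000,1-000
Essential: -0110, 00-1-, 000-1
Petrick residual → -1000, 0-111, 0110-
Min cover (6 terms): b'cde' + bc'd'e' + a'cde + a'b'd + a'b'c'e + a'bcd'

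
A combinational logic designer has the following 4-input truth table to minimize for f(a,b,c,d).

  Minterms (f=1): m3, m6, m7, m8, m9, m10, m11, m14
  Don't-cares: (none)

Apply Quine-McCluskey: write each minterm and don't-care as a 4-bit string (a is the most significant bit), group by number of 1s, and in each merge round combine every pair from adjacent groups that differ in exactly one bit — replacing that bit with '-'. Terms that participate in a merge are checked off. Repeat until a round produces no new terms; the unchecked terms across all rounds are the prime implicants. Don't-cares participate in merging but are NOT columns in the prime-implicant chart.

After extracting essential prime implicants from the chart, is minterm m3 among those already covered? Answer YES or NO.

Round 0: 0011✓ 0110✓ 0111✓ 1000✓ 1001✓ 1010✓ 1011✓ 1110✓
Round 1: -011 -110 0-11 011- 1-10 10-0✓ 10-1✓ 100-✓ 101-✓
Round 2: 10--
PIs = {-011, -110, 0-11, 011-, 1-10, 10--}
Coverage chart:
  m3: -011,0-11
  m6: -110,011-
  m7: 0-11,011-
  m8: 10-- ←essential
  m9: 10-- ←essential
  m10: 1-10,10--
  m11: -011,10--
  m14: -110,1-10
Essential: 10--

NO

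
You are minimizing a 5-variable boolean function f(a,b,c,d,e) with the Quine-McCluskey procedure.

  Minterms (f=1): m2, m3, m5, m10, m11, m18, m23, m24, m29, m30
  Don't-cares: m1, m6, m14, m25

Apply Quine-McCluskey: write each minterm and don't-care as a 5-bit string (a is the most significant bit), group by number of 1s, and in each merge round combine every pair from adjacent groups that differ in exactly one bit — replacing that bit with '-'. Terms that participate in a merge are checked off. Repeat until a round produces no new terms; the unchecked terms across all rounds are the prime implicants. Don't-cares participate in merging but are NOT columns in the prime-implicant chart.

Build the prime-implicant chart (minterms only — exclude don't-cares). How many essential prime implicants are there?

Round 0: 00001✓ 00010✓ 00011✓ 00101✓ 00110✓ 01010✓ 01011✓ 01110✓ 10010✓ 10111 11000✓ 11001✓ 11101✓ 11110✓
Round 1: -0010 -1110 0-010✓ 0-011✓ 0-110✓ 00-01 00-10✓ 000-1 0001-✓ 01-10✓ 0101-✓ 11-01 1100-
Round 2: 0--10 0-01-
PIs = {-0010, -1110, 0--10, 0-01-, 00-01, 000-1, 10111, 11-01, 1100-}
Coverage chart:
  m2: -0010,0--10,0-01-
  m3: 0-01-,000-1
  m5: 00-01 ←essential
  m10: 0--10,0-01-
  m11: 0-01- ←essential
  m18: -0010 ←essential
  m23: 10111 ←essential
  m24: 1100- ←essential
  m29: 11-01 ←essential
  m30: -1110 ←essential
Essential: -0010, -1110, 0-01-, 00-01, 10111, 11-01, 1100-

7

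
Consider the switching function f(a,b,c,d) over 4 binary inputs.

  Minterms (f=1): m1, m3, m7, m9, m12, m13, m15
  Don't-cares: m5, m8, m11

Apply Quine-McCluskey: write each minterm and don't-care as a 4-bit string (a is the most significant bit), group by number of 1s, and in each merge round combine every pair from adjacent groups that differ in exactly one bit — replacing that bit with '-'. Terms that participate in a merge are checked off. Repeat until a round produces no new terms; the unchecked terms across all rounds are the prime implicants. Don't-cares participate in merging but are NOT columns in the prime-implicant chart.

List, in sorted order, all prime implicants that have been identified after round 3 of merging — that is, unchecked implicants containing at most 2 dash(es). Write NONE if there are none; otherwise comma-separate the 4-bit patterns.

1-0-

[col 0] 0001*, 0011*, 0101*, 0111*, 1000*, 1001*, 1011*, 1100*, 1101*, 1111*
[col 1] -001*, -011*, -101*, -111*, 0-01*, 0-11*, 00-1*, 01-1*, 1-00*, 1-01*, 1-11*, 10-1*, 100-*, 11-1*, 110-*
[col 2] --01*, --11*, -0-1*, -1-1*, 0--1*, 1--1*, 1-0-
[col 3] ---1
Prime implicants: ---1, 1-0-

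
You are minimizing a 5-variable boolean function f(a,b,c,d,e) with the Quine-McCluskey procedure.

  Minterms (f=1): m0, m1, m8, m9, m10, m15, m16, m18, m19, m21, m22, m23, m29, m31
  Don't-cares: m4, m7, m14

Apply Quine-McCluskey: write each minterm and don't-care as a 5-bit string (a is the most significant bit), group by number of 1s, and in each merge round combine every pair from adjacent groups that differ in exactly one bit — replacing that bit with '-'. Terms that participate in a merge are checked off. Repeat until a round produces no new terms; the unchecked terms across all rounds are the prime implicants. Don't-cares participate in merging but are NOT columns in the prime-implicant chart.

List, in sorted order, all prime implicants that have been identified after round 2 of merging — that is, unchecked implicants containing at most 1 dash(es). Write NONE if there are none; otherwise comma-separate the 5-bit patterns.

-0000, 00-00, 01-10, 010-0, 0111-, 100-0

[col 0] 00000*, 00001*, 00100*, 00111*, 01000*, 01001*, 01010*, 01110*, 01111*, 10000*, 10010*, 10011*, 10101*, 10110*, 10111*, 11101*, 11111*
[col 1] -0000, -0111*, -1111*, 0-000*, 0-001*, 0-111*, 00-00, 0000-*, 01-10, 010-0, 0100-*, 0111-, 1-101*, 1-111*, 10-10*, 10-11*, 100-0, 1001-*, 101-1*, 1011-*, 111-1*
[col 2] --111, 0-00-, 1-1-1, 10-1-
Prime implicants: --111, -0000, 0-00-, 00-00, 01-10, 010-0, 0111-, 1-1-1, 10-1-, 100-0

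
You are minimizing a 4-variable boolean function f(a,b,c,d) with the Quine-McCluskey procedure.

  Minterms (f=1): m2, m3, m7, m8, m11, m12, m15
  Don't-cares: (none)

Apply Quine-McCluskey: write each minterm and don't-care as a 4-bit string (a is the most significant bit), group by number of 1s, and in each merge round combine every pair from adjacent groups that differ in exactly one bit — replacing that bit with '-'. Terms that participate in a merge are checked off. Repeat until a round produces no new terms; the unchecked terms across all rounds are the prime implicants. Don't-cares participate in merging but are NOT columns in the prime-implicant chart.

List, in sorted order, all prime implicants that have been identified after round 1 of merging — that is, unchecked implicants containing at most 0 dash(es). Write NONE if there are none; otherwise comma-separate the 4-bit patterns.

Round 0: 0010✓ 0011✓ 0111✓ 1000✓ 1011✓ 1100✓ 1111✓
Round 1: -011✓ -111✓ 0-11✓ 001- 1-00 1-11✓
Round 2: --11
PIs = {--11, 001-, 1-00}

NONE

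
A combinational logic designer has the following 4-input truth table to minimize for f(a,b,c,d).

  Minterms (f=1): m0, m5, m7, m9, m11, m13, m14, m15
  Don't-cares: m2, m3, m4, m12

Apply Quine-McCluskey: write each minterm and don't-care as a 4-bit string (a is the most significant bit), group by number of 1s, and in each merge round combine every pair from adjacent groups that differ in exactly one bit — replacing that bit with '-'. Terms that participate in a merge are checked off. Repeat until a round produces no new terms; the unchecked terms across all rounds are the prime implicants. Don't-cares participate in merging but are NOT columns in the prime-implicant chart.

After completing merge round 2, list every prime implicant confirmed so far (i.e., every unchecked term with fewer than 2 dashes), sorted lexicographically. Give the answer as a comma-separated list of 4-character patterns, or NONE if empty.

[col 0] 0000*, 0010*, 0011*, 0100*, 0101*, 0111*, 1001*, 1011*, 1100*, 1101*, 1110*, 1111*
[col 1] -011*, -100*, -101*, -111*, 0-00, 0-11*, 00-0, 001-, 01-1*, 010-*, 1-01*, 1-11*, 10-1*, 11-0*, 11-1*, 110-*, 111-*
[col 2] --11, -1-1, -10-, 1--1, 11--
Prime implicants: --11, -1-1, -10-, 0-00, 00-0, 001-, 1--1, 11--

0-00, 00-0, 001-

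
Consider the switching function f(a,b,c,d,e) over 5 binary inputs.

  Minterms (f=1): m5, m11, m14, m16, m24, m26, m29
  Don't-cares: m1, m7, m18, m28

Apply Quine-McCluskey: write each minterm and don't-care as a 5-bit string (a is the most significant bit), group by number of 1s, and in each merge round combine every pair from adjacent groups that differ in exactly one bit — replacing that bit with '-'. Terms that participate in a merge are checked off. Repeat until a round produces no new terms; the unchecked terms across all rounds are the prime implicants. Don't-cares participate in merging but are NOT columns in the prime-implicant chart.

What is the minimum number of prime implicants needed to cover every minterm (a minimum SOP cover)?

[col 0] 00001*, 00101*, 00111*, 01011, 01110, 10000*, 10010*, 11000*, 11010*, 11100*, 11101*
[col 1] 00-01, 001-1, 1-000*, 1-010*, 100-0*, 11-00, 110-0*, 1110-
[col 2] 1-0-0
Prime implicants: 00-01, 001-1, 01011, 01110, 1-0-0, 11-00, 1110-
PI chart (minterm → PIs covering it):
  5 | 00-01,001-1
  11 | 01011  (sole → essential)
  14 | 01110  (sole → essential)
  16 | 1-0-0  (sole → essential)
  24 | 1-0-0,11-00
  26 | 1-0-0  (sole → essential)
  29 | 1110-  (sole → essential)
Essential prime implicants: 01011, 01110, 1-0-0, 1110-
Petrick residual → 00-01
Minimum SOP uses 5 PIs: a'b'd'e + a'bc'de + a'bcde' + ac'e' + abcd'

5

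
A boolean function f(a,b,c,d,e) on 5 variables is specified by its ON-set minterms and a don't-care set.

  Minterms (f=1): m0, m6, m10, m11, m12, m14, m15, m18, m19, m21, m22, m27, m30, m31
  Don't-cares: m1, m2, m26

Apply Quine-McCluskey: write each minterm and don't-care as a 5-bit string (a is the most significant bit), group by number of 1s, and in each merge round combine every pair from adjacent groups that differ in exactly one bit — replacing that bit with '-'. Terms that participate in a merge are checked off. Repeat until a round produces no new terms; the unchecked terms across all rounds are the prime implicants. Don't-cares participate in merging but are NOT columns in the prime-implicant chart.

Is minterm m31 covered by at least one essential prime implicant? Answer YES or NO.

[col 0] 00000*, 00001*, 00010*, 00110*, 01010*, 01011*, 01100*, 01110*, 01111*, 10010*, 10011*, 10101, 10110*, 11010*, 11011*, 11110*, 11111*
[col 1] -0010*, -0110*, -1010*, -1011*, -1110*, -1111*, 0-010*, 0-110*, 00-10*, 000-0, 0000-, 01-10*, 01-11*, 0101-*, 011-0, 0111-*, 1-010*, 1-011*, 1-110*, 10-10*, 1001-*, 11-10*, 11-11*, 1101-*, 1111-*
[col 2] --010*, --110*, -0-10*, -1-10*, -1-11*, -101-*, -111-*, 0--10*, 01-1-*, 1--10*, 1-01-, 11-1-*
[col 3] ---10, -1-1-
Prime implicants: ---10, -1-1-, 000-0, 0000-, 011-0, 1-01-, 10101
PI chart (minterm → PIs covering it):
  0 | 000-0,0000-
  6 | ---10  (sole → essential)
  10 | ---10,-1-1-
  11 | -1-1-  (sole → essential)
  12 | 011-0  (sole → essential)
  14 | ---10,-1-1-,011-0
  15 | -1-1-  (sole → essential)
  18 | ---10,1-01-
  19 | 1-01-  (sole → essential)
  21 | 10101  (sole → essential)
  22 | ---10  (sole → essential)
  27 | -1-1-,1-01-
  30 | ---10,-1-1-
  31 | -1-1-  (sole → essential)
Essential prime implicants: ---10, -1-1-, 011-0, 1-01-, 10101

YES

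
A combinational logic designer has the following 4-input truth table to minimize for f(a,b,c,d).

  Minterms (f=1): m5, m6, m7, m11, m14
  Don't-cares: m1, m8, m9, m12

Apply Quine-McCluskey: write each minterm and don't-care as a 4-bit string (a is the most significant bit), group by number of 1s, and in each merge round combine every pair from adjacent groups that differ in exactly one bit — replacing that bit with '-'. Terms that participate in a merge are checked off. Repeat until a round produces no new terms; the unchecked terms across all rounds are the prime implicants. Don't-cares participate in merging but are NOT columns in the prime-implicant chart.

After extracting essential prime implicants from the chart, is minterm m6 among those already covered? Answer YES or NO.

NO

[col 0] 0001*, 0101*, 0110*, 0111*, 1000*, 1001*, 1011*, 1100*, 1110*
[col 1] -001, -110, 0-01, 01-1, 011-, 1-00, 10-1, 100-, 11-0
Prime implicants: -001, -110, 0-01, 01-1, 011-, 1-00, 10-1, 100-, 11-0
PI chart (minterm → PIs covering it):
  5 | 0-01,01-1
  6 | -110,011-
  7 | 01-1,011-
  11 | 10-1  (sole → essential)
  14 | -110,11-0
Essential prime implicants: 10-1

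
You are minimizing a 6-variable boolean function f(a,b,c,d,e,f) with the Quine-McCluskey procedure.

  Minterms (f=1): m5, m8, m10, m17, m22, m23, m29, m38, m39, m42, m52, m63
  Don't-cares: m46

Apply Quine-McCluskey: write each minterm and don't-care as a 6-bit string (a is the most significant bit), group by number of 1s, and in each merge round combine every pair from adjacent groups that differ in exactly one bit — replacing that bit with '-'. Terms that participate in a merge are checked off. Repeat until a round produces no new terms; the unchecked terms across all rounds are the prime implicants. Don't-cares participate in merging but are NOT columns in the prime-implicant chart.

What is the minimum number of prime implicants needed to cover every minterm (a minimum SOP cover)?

9

[col 0] 000101, 001000*, 001010*, 010001, 010110*, 010111*, 011101, 100110*, 100111*, 101010*, 101110*, 110100, 111111
[col 1] -01010, 0010-0, 01011-, 10-110, 10011-, 101-10
Prime implicants: -01010, 000101, 0010-0, 010001, 01011-, 011101, 10-110, 10011-, 101-10, 110100, 111111
PI chart (minterm → PIs covering it):
  5 | 000101  (sole → essential)
  8 | 0010-0  (sole → essential)
  10 | -01010,0010-0
  17 | 010001  (sole → essential)
  22 | 01011-  (sole → essential)
  23 | 01011-  (sole → essential)
  29 | 011101  (sole → essential)
  38 | 10-110,10011-
  39 | 10011-  (sole → essential)
  42 | -01010,101-10
  52 | 110100  (sole → essential)
  63 | 111111  (sole → essential)
Essential prime implicants: 000101, 0010-0, 010001, 01011-, 011101, 10011-, 110100, 111111
Petrick residual → -01010
Minimum SOP uses 9 PIs: b'cd'ef' + a'b'c'de'f + a'b'cd'f' + a'bc'd'e'f + a'bc'de + a'bcde'f + ab'c'de + abc'de'f' + abcdef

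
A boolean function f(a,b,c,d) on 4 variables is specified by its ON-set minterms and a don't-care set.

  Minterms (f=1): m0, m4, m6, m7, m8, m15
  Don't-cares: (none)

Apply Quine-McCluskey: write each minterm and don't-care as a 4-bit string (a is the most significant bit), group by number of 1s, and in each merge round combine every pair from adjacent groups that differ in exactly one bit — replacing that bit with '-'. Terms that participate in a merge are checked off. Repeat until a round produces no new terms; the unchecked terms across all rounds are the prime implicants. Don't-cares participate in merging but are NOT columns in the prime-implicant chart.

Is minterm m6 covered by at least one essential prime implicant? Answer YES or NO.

Round 0: 0000✓ 0100✓ 0110✓ 0111✓ 1000✓ 1111✓
Round 1: -000 -111 0-00 01-0 011-
PIs = {-000, -111, 0-00, 01-0, 011-}
Coverage chart:
  m0: -000,0-00
  m4: 0-00,01-0
  m6: 01-0,011-
  m7: -111,011-
  m8: -000 ←essential
  m15: -111 ←essential
Essential: -000, -111

NO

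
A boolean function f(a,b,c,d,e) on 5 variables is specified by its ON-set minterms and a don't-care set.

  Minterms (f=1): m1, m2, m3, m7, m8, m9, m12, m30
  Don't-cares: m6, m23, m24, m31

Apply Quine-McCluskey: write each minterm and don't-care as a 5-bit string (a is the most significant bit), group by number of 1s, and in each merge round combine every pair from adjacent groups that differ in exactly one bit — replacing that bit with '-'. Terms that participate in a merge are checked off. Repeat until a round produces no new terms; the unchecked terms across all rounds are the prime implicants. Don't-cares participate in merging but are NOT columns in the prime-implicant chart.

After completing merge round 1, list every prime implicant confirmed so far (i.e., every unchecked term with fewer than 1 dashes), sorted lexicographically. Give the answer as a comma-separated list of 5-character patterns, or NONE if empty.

Round 0: 00001✓ 00010✓ 00011✓ 00110✓ 00111✓ 01000✓ 01001✓ 01100✓ 10111✓ 11000✓ 11110✓ 11111✓
Round 1: -0111 -1000 0-001 00-10✓ 00-11✓ 000-1 0001-✓ 0011-✓ 01-00 0100- 1-111 1111-
Round 2: 00-1-
PIs = {-0111, -1000, 0-001, 00-1-, 000-1, 01-00, 0100-, 1-111, 1111-}

NONE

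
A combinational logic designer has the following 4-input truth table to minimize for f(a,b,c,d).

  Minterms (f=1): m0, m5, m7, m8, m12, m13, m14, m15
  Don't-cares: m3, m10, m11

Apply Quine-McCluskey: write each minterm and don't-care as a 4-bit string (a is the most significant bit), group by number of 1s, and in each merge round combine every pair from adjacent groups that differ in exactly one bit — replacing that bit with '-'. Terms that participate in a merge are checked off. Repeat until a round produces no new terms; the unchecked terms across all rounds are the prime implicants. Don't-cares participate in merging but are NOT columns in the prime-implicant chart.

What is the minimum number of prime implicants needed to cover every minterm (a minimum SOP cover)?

3

Round 0: 0000✓ 0011✓ 0101✓ 0111✓ 1000✓ 1010✓ 1011✓ 1100✓ 1101✓ 1110✓ 1111✓
Round 1: -000 -011✓ -101✓ -111✓ 0-11✓ 01-1✓ 1-00✓ 1-10✓ 1-11✓ 10-0✓ 101-✓ 11-0✓ 11-1✓ 110-✓ 111-✓
Round 2: --11 -1-1 1--0 1-1- 11--
PIs = {--11, -000, -1-1, 1--0, 1-1-, 11--}
Coverage chart:
  m0: -000 ←essential
  m5: -1-1 ←essential
  m7: --11,-1-1
  m8: -000,1--0
  m12: 1--0,11--
  m13: -1-1,11--
  m14: 1--0,1-1-,11--
  m15: --11,-1-1,1-1-,11--
Essential: -000, -1-1
Petrick residual → 1--0
Min cover (3 terms): b'c'd' + bd + ad'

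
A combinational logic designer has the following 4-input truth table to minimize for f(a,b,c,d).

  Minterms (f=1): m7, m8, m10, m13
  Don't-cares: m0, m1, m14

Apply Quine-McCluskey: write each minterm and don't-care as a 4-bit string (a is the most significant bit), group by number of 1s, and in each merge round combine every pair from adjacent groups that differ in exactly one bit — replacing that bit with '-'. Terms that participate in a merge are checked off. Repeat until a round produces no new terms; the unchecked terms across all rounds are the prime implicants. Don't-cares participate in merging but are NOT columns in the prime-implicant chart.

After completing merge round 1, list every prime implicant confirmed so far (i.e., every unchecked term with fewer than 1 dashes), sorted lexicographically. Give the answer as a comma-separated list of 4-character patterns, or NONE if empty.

[col 0] 0000*, 0001*, 0111, 1000*, 1010*, 1101, 1110*
[col 1] -000, 000-, 1-10, 10-0
Prime implicants: -000, 000-, 0111, 1-10, 10-0, 1101

0111, 1101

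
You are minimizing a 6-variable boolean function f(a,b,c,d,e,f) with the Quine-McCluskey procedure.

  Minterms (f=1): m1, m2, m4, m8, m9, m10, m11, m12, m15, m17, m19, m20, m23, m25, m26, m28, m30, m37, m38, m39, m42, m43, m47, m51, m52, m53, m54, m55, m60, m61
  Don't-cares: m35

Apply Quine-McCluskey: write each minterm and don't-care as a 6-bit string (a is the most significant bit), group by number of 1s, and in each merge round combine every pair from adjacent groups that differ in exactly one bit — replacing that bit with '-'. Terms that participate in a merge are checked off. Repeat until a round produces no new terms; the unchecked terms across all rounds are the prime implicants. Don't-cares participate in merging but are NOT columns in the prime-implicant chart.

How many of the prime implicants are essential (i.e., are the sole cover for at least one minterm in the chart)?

9

[col 0] 000001*, 000010*, 000100*, 001000*, 001001*, 001010*, 001011*, 001100*, 001111*, 010001*, 010011*, 010100*, 010111*, 011001*, 011010*, 011100*, 011110*, 100011*, 100101*, 100110*, 100111*, 101010*, 101011*, 101111*, 110011*, 110100*, 110101*, 110110*, 110111*, 111100*, 111101*
[col 1] -01010*, -01011*, -01111*, -10011*, -10100*, -10111*, -11100*, 0-0001*, 0-0100*, 0-1001*, 0-1010, 0-1100*, 00-001*, 00-010, 00-100*, 001-00, 001-11*, 0010-0*, 0010-1*, 00100-*, 00101-*, 01-001*, 01-100*, 010-11*, 0100-1, 011-10, 0111-0, 1-0011*, 1-0101*, 1-0110*, 1-0111*, 10-011*, 10-111*, 100-11*, 1001-1*, 10011-*, 101-11*, 10101-*, 11-100*, 11-101*, 110-11*, 1101-0*, 1101-1*, 11010-*, 11011-*, 11110-*
[col 2] -01-11, -0101-, -1-100, -10-11, 0--001, 0--100, 0010--, 1-0-11, 1-01-1, 1-011-, 10--11, 11-10-, 1101--
Prime implicants: -01-11, -0101-, -1-100, -10-11, 0--001, 0--100, 0-1010, 00-010, 001-00, 0010--, 0100-1, 011-10, 0111-0, 1-0-11, 1-01-1, 1-011-, 10--11, 11-10-, 1101--
PI chart (minterm → PIs covering it):
  1 | 0--001  (sole → essential)
  2 | 00-010  (sole → essential)
  4 | 0--100  (sole → essential)
  8 | 001-00,0010--
  9 | 0--001,0010--
  10 | -0101-,0-1010,00-010,0010--
  11 | -01-11,-0101-,0010--
  12 | 0--100,001-00
  15 | -01-11  (sole → essential)
  17 | 0--001,0100-1
  19 | -10-11,0100-1
  20 | -1-100,0--100
  23 | -10-11  (sole → essential)
  25 | 0--001  (sole → essential)
  26 | 0-1010,011-10
  28 | -1-100,0--100,0111-0
  30 | 011-10,0111-0
  37 | 1-01-1  (sole → essential)
  38 | 1-011-  (sole → essential)
  39 | 1-0-11,1-01-1,1-011-,10--11
  42 | -0101-  (sole → essential)
  43 | -01-11,-0101-,10--11
  47 | -01-11,10--11
  51 | -10-11,1-0-11
  52 | -1-100,11-10-,1101--
  53 | 1-01-1,11-10-,1101--
  54 | 1-011-,1101--
  55 | -10-11,1-0-11,1-01-1,1-011-,1101--
  60 | -1-100,11-10-
  61 | 11-10-  (sole → essential)
Essential prime implicants: -01-11, -0101-, -10-11, 0--001, 0--100, 00-010, 1-01-1, 1-011-, 11-10-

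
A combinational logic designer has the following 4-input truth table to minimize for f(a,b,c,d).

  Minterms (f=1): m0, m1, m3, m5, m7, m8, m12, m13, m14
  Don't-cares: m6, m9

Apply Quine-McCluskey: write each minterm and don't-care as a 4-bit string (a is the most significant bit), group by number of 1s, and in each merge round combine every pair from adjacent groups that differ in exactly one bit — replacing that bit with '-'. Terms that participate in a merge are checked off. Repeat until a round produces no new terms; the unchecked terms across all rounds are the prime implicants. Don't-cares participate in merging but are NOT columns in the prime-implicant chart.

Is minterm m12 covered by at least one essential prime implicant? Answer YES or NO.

size-2^0 implicants → 0000(✓)  0001(✓)  0011(✓)  0101(✓)  0110(✓)  0111(✓)  1000(✓)  1001(✓)  1100(✓)  1101(✓)  1110(✓)
size-2^1 implicants → -000(✓)  -001(✓)  -101(✓)  -110  0-01(✓)  0-11(✓)  00-1(✓)  000-(✓)  01-1(✓)  011-  1-00(✓)  1-01(✓)  100-(✓)  11-0  110-(✓)
size-2^2 implicants → --01  -00-  0--1  1-0-
Unchecked terms (primes): --01, -00-, -110, 0--1, 011-, 1-0-, 11-0
Minterm coverage:
  m0 ⊆ -00- [E]
  m1 ⊆ --01,-00-,0--1
  m3 ⊆ 0--1 [E]
  m5 ⊆ --01,0--1
  m7 ⊆ 0--1,011-
  m8 ⊆ -00-,1-0-
  m12 ⊆ 1-0-,11-0
  m13 ⊆ --01,1-0-
  m14 ⊆ -110,11-0
E = {-00-, 0--1}

NO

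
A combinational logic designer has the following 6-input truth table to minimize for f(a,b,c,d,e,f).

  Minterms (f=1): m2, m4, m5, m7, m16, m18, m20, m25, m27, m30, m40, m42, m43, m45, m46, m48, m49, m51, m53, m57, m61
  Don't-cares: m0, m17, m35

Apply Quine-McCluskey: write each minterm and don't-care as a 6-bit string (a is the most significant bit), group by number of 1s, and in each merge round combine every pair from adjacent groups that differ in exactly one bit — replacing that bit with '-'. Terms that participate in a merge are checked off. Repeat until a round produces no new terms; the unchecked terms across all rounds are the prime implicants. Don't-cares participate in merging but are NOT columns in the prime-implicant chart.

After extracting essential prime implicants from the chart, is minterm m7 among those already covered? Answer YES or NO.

size-2^0 implicants → 000000(✓)  000010(✓)  000100(✓)  000101(✓)  000111(✓)  010000(✓)  010001(✓)  010010(✓)  010100(✓)  011001(✓)  011011(✓)  011110  100011(✓)  101000(✓)  101010(✓)  101011(✓)  101101(✓)  101110(✓)  110000(✓)  110001(✓)  110011(✓)  110101(✓)  111001(✓)  111101(✓)
size-2^1 implicants → -10000(✓)  -10001(✓)  -11001(✓)  0-0000(✓)  0-0010(✓)  0-0100(✓)  000-00(✓)  0000-0(✓)  0001-1  00010-  01-001(✓)  010-00(✓)  0100-0(✓)  01000-(✓)  0110-1  1-0011  1-1101  10-011  101-10  1010-0  10101-  11-001(✓)  11-101(✓)  110-01(✓)  1100-1  11000-(✓)  111-01(✓)
size-2^2 implicants → -1-001  -1000-  0-0-00  0-00-0  11--01
Unchecked terms (primes): -1-001, -1000-, 0-0-00, 0-00-0, 0001-1, 00010-, 0110-1, 011110, 1-0011, 1-1101, 10-011, 101-10, 1010-0, 10101-, 11--01, 1100-1
Minterm coverage:
  m2 ⊆ 0-00-0 [E]
  m4 ⊆ 0-0-00,00010-
  m5 ⊆ 0001-1,00010-
  m7 ⊆ 0001-1 [E]
  m16 ⊆ -1000-,0-0-00,0-00-0
  m18 ⊆ 0-00-0 [E]
  m20 ⊆ 0-0-00 [E]
  m25 ⊆ -1-001,0110-1
  m27 ⊆ 0110-1 [E]
  m30 ⊆ 011110 [E]
  m40 ⊆ 1010-0 [E]
  m42 ⊆ 101-10,1010-0,10101-
  m43 ⊆ 10-011,10101-
  m45 ⊆ 1-1101 [E]
  m46 ⊆ 101-10 [E]
  m48 ⊆ -1000- [E]
  m49 ⊆ -1-001,-1000-,11--01,1100-1
  m51 ⊆ 1-0011,1100-1
  m53 ⊆ 11--01 [E]
  m57 ⊆ -1-001,11--01
  m61 ⊆ 1-1101,11--01
E = {-1000-, 0-0-00, 0-00-0, 0001-1, 0110-1, 011110, 1-1101, 101-10, 1010-0, 11--01}

YES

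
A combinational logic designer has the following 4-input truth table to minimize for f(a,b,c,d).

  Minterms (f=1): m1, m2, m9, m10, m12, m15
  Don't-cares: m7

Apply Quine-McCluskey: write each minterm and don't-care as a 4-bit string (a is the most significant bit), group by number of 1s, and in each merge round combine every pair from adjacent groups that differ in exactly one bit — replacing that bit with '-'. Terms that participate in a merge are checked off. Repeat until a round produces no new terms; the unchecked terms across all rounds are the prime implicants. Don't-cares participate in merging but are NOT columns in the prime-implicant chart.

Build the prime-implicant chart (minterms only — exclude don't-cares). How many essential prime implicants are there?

size-2^0 implicants → 0001(✓)  0010(✓)  0111(✓)  1001(✓)  1010(✓)  1100  1111(✓)
size-2^1 implicants → -001  -010  -111
Unchecked terms (primes): -001, -010, -111, 1100
Minterm coverage:
  m1 ⊆ -001 [E]
  m2 ⊆ -010 [E]
  m9 ⊆ -001 [E]
  m10 ⊆ -010 [E]
  m12 ⊆ 1100 [E]
  m15 ⊆ -111 [E]
E = {-001, -010, -111, 1100}

4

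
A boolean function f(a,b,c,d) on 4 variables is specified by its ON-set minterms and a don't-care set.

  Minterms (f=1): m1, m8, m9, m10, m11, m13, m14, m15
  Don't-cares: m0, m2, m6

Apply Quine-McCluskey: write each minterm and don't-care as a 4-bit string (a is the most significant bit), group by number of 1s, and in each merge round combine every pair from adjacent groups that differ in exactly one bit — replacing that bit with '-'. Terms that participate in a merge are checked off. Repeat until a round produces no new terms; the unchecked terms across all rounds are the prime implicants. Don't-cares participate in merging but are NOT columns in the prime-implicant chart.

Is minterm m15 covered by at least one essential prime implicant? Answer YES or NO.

Round 0: 0000✓ 0001✓ 0010✓ 0110✓ 1000✓ 1001✓ 1010✓ 1011✓ 1101✓ 1110✓ 1111✓
Round 1: -000✓ -001✓ -010✓ -110✓ 0-10✓ 00-0✓ 000-✓ 1-01✓ 1-10✓ 1-11✓ 10-0✓ 10-1✓ 100-✓ 101-✓ 11-1✓ 111-✓
Round 2: --10 -0-0 -00- 1--1 1-1- 10--
PIs = {--10, -0-0, -00-, 1--1, 1-1-, 10--}
Coverage chart:
  m1: -00- ←essential
  m8: -0-0,-00-,10--
  m9: -00-,1--1,10--
  m10: --10,-0-0,1-1-,10--
  m11: 1--1,1-1-,10--
  m13: 1--1 ←essential
  m14: --10,1-1-
  m15: 1--1,1-1-
Essential: -00-, 1--1

YES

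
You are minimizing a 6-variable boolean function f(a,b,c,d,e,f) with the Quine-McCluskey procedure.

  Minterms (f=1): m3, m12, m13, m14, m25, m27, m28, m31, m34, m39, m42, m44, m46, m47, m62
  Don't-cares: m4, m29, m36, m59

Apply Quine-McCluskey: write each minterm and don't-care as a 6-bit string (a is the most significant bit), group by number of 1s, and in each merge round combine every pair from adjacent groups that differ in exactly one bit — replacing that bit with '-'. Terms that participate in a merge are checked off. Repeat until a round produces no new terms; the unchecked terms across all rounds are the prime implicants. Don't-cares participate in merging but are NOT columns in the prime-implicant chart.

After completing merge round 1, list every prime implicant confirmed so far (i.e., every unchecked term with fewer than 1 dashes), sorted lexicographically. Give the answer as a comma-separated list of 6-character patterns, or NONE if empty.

[col 0] 000011, 000100*, 001100*, 001101*, 001110*, 011001*, 011011*, 011100*, 011101*, 011111*, 100010*, 100100*, 100111*, 101010*, 101100*, 101110*, 101111*, 111011*, 111110*
[col 1] -00100*, -01100*, -01110*, -11011, 0-1100*, 0-1101*, 00-100*, 0011-0*, 00110-*, 011-01*, 011-11*, 0110-1*, 0111-1*, 01110-*, 1-1110, 10-010, 10-100*, 10-111, 101-10, 1011-0*, 10111-
[col 2] -0-100, -011-0, 0-110-, 011--1
Prime implicants: -0-100, -011-0, -11011, 0-110-, 000011, 011--1, 1-1110, 10-010, 10-111, 101-10, 10111-

000011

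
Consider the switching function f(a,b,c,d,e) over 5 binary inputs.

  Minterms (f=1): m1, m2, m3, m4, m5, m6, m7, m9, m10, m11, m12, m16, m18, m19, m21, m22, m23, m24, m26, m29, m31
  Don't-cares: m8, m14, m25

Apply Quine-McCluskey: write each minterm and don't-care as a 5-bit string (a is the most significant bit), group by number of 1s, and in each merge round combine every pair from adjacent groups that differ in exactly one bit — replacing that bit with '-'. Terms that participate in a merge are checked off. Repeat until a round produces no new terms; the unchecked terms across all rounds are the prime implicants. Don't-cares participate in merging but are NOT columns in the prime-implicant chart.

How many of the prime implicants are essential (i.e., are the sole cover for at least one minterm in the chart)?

3

size-2^0 implicants → 00001(✓)  00010(✓)  00011(✓)  00100(✓)  00101(✓)  00110(✓)  00111(✓)  01000(✓)  01001(✓)  01010(✓)  01011(✓)  01100(✓)  01110(✓)  10000(✓)  10010(✓)  10011(✓)  10101(✓)  10110(✓)  10111(✓)  11000(✓)  11001(✓)  11010(✓)  11101(✓)  11111(✓)
size-2^1 implicants → -0010(✓)  -0011(✓)  -0101(✓)  -0110(✓)  -0111(✓)  -1000(✓)  -1001(✓)  -1010(✓)  0-001(✓)  0-010(✓)  0-011(✓)  0-100(✓)  0-110(✓)  00-01(✓)  00-10(✓)  00-11(✓)  000-1(✓)  0001-(✓)  001-0(✓)  001-1(✓)  0010-(✓)  0011-(✓)  01-00(✓)  01-10(✓)  010-0(✓)  010-1(✓)  0100-(✓)  0101-(✓)  011-0(✓)  1-000(✓)  1-010(✓)  1-101(✓)  1-111(✓)  10-10(✓)  10-11(✓)  100-0(✓)  1001-(✓)  101-1(✓)  1011-(✓)  11-01  110-0(✓)  1100-(✓)  111-1(✓)
size-2^2 implicants → --010  -0-10(✓)  -0-11(✓)  -001-(✓)  -01-1  -011-(✓)  -10-0  -100-  0--10  0-0-1  0-01-  0-1-0  00--1  00-1-(✓)  001--  01--0  010--  1-0-0  1-1-1  10-1-(✓)
size-2^3 implicants → -0-1-
Unchecked terms (primes): --010, -0-1-, -01-1, -10-0, -100-, 0--10, 0-0-1, 0-01-, 0-1-0, 00--1, 001--, 01--0, 010--, 1-0-0, 1-1-1, 11-01
Minterm coverage:
  m1 ⊆ 0-0-1,00--1
  m2 ⊆ --010,-0-1-,0--10,0-01-
  m3 ⊆ -0-1-,0-0-1,0-01-,00--1
  m4 ⊆ 0-1-0,001--
  m5 ⊆ -01-1,00--1,001--
  m6 ⊆ -0-1-,0--10,0-1-0,001--
  m7 ⊆ -0-1-,-01-1,00--1,001--
  m9 ⊆ -100-,0-0-1,010--
  m10 ⊆ --010,-10-0,0--10,0-01-,01--0,010--
  m11 ⊆ 0-0-1,0-01-,010--
  m12 ⊆ 0-1-0,01--0
  m16 ⊆ 1-0-0 [E]
  m18 ⊆ --010,-0-1-,1-0-0
  m19 ⊆ -0-1- [E]
  m21 ⊆ -01-1,1-1-1
  m22 ⊆ -0-1- [E]
  m23 ⊆ -0-1-,-01-1,1-1-1
  m24 ⊆ -10-0,-100-,1-0-0
  m26 ⊆ --010,-10-0,1-0-0
  m29 ⊆ 1-1-1,11-01
  m31 ⊆ 1-1-1 [E]
E = {-0-1-, 1-0-0, 1-1-1}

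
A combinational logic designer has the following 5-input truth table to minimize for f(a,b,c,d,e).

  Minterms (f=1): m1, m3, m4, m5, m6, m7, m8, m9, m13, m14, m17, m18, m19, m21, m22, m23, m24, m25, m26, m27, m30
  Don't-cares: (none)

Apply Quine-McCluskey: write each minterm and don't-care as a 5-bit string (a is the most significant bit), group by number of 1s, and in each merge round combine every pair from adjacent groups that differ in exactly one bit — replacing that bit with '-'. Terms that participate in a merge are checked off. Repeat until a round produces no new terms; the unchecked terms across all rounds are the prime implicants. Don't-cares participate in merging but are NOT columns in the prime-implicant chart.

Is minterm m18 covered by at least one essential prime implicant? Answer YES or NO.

NO

size-2^0 implicants → 00001(✓)  00011(✓)  00100(✓)  00101(✓)  00110(✓)  00111(✓)  01000(✓)  01001(✓)  01101(✓)  01110(✓)  10001(✓)  10010(✓)  10011(✓)  10101(✓)  10110(✓)  10111(✓)  11000(✓)  11001(✓)  11010(✓)  11011(✓)  11110(✓)
size-2^1 implicants → -0001(✓)  -0011(✓)  -0101(✓)  -0110(✓)  -0111(✓)  -1000(✓)  -1001(✓)  -1110(✓)  0-001(✓)  0-101(✓)  0-110(✓)  00-01(✓)  00-11(✓)  000-1(✓)  001-0(✓)  001-1(✓)  0010-(✓)  0011-(✓)  01-01(✓)  0100-(✓)  1-001(✓)  1-010(✓)  1-011(✓)  1-110(✓)  10-01(✓)  10-10(✓)  10-11(✓)  100-1(✓)  1001-(✓)  101-1(✓)  1011-(✓)  11-10(✓)  110-0(✓)  110-1(✓)  1100-(✓)  1101-(✓)
size-2^2 implicants → --001  --110  -0-01(✓)  -0-11(✓)  -00-1(✓)  -01-1(✓)  -011-  -100-  0--01  00--1(✓)  001--  1--10  1-0-1  1-01-  10--1(✓)  10-1-  110--
size-2^3 implicants → -0--1
Unchecked terms (primes): --001, --110, -0--1, -011-, -100-, 0--01, 001--, 1--10, 1-0-1, 1-01-, 10-1-, 110--
Minterm coverage:
  m1 ⊆ --001,-0--1,0--01
  m3 ⊆ -0--1 [E]
  m4 ⊆ 001-- [E]
  m5 ⊆ -0--1,0--01,001--
  m6 ⊆ --110,-011-,001--
  m7 ⊆ -0--1,-011-,001--
  m8 ⊆ -100- [E]
  m9 ⊆ --001,-100-,0--01
  m13 ⊆ 0--01 [E]
  m14 ⊆ --110 [E]
  m17 ⊆ --001,-0--1,1-0-1
  m18 ⊆ 1--10,1-01-,10-1-
  m19 ⊆ -0--1,1-0-1,1-01-,10-1-
  m21 ⊆ -0--1 [E]
  m22 ⊆ --110,-011-,1--10,10-1-
  m23 ⊆ -0--1,-011-,10-1-
  m24 ⊆ -100-,110--
  m25 ⊆ --001,-100-,1-0-1,110--
  m26 ⊆ 1--10,1-01-,110--
  m27 ⊆ 1-0-1,1-01-,110--
  m30 ⊆ --110,1--10
E = {--110, -0--1, -100-, 0--01, 001--}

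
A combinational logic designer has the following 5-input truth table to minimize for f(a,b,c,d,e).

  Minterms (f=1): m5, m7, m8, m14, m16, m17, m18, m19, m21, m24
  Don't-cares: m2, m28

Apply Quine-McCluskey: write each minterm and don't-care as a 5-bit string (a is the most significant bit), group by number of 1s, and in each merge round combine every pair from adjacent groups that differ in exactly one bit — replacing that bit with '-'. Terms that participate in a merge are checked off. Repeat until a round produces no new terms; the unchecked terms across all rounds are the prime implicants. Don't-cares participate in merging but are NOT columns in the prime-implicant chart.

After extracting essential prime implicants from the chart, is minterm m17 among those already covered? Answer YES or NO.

YES

Round 0: 00010✓ 00101✓ 00111✓ 01000✓ 01110 10000✓ 10001✓ 10010✓ 10011✓ 10101✓ 11000✓ 11100✓
Round 1: -0010 -0101 -1000 001-1 1-000 10-01 100-0✓ 100-1✓ 1000-✓ 1001-✓ 11-00
Round 2: 100--
PIs = {-0010, -0101, -1000, 001-1, 01110, 1-000, 10-01, 100--, 11-00}
Coverage chart:
  m5: -0101,001-1
  m7: 001-1 ←essential
  m8: -1000 ←essential
  m14: 01110 ←essential
  m16: 1-000,100--
  m17: 10-01,100--
  m18: -0010,100--
  m19: 100-- ←essential
  m21: -0101,10-01
  m24: -1000,1-000,11-00
Essential: -1000, 001-1, 01110, 100--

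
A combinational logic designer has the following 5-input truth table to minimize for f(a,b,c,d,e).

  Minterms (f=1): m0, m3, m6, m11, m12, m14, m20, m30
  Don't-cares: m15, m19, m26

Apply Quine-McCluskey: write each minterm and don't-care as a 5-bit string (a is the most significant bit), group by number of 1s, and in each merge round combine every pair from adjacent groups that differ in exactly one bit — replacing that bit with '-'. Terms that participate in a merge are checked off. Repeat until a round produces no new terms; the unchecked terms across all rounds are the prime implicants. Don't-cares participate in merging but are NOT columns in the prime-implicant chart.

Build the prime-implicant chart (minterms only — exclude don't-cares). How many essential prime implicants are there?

[col 0] 00000, 00011*, 00110*, 01011*, 01100*, 01110*, 01111*, 10011*, 10100, 11010*, 11110*
[col 1] -0011, -1110, 0-011, 0-110, 01-11, 011-0, 0111-, 11-10
Prime implicants: -0011, -1110, 0-011, 0-110, 00000, 01-11, 011-0, 0111-, 10100, 11-10
PI chart (minterm → PIs covering it):
  0 | 00000  (sole → essential)
  3 | -0011,0-011
  6 | 0-110  (sole → essential)
  11 | 0-011,01-11
  12 | 011-0  (sole → essential)
  14 | -1110,0-110,011-0,0111-
  20 | 10100  (sole → essential)
  30 | -1110,11-10
Essential prime implicants: 0-110, 00000, 011-0, 10100

4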